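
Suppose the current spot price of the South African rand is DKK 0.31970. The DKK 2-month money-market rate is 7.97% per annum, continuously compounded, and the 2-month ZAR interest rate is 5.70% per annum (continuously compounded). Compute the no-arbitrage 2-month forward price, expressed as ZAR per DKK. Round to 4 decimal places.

T = 2/12 years.
Growth of 1 DKK over T: e^(0.0797×2/12) = 1.0133719.
ZAR growth factor: e^(0.0570×2/12) = 1.0095453.
CIP: F = S · (grow DKK)/(grow ZAR) = 0.3197 × 1.0133719/1.0095453 = 0.3209118 DKK per ZAR.
Invert for ZAR per DKK: 1 / 0.3209118 = 3.1161.

3.1161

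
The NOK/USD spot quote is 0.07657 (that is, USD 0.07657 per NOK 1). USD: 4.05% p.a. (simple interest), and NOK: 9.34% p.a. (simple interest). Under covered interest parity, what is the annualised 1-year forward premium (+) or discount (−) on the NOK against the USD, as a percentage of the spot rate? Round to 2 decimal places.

T = 1 year.
F = S · g_USD/g_NOK = 0.07657 × 1.040500/1.093400 = 0.07286545.
(F − S)/S ÷ T = (0.07286545 − 0.07657)/0.07657/1 = -0.048381 → -4.84%.

-4.84%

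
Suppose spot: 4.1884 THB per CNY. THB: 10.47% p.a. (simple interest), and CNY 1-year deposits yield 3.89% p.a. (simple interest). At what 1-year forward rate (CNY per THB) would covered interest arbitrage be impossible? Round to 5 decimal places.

0.22453

T = 1 year.
THB growth factor: 1 + 0.1047×1 = 1.104700.
CNY accumulates by 1 + 0.0389×1 = 1.038900.
So F = 4.1884 × 1.104700 / 1.038900 = 4.453677 (THB/CNY).
Invert for CNY per THB: 1 / 4.453677 = 0.22453.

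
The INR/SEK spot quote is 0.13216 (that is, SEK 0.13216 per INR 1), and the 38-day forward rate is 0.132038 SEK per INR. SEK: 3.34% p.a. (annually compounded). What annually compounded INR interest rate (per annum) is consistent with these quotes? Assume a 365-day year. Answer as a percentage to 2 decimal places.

4.26%

T = 38/365 years.
CIP gives F = S · g_SEK/g_INR, so g_SEK/g_INR = 0.132038/0.13216 = 0.9990769.
The SEK side grows by (1 + 0.0334)^(38/365) = 1.0034263.
So the INR growth factor = 1.0043534.
Annualise: 1.0043534^(365/38) − 1 = 0.042608 = 4.26%.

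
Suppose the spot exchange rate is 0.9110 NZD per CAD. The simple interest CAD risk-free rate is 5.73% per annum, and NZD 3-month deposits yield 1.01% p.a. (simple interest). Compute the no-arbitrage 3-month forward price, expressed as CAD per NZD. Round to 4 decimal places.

T = 3/12 years.
NZD growth factor: 1 + 0.0101×3/12 = 1.002525.
CAD growth factor: 1 + 0.0573×3/12 = 1.014325.
Forward (NZD per CAD) = 0.911 × 1.002525 / 1.014325 = 0.9004020.
Invert for CAD per NZD: 1 / 0.9004020 = 1.1106.

1.1106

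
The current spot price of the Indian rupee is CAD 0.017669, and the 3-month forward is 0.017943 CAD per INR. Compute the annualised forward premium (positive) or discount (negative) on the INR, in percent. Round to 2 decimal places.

+6.20%

T = 3/12 years.
INR trades forward at +1.55074% vs spot over the period.
Per annum: 0.0155074 / (3/12) = 0.062030 = 6.20%.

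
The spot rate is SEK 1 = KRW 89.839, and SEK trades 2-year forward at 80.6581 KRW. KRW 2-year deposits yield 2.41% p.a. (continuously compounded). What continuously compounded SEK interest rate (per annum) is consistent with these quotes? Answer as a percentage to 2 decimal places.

T = 2 years.
By CIP, F/S equals the KRW-to-SEK growth ratio: 80.6581/89.839 = 0.8978072.
The KRW side grows by e^(0.0241×2) = 1.0493805.
So the SEK growth factor = 1.1688261.
Take logs: ln 1.1688261 / 2 = 0.078000, so 7.80%.

7.80%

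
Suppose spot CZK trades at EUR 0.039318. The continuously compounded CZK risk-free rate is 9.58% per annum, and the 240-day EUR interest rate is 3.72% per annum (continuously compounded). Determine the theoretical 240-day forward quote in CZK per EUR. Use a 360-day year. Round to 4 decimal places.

T = 240/360 years.
EUR accumulates by e^(0.0372×240/360) = 1.02511008.
CZK accumulates by e^(0.0958×240/360) = 1.06595026.
So F = 0.039318 × 1.02511008 / 1.06595026 = 0.037811594 (EUR/CZK).
Invert for CZK per EUR: 1 / 0.037811594 = 26.4469.

26.4469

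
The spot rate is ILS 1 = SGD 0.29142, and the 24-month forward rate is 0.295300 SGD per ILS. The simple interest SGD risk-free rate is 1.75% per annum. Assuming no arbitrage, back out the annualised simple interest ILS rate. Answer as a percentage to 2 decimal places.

1.07%

T = 2 years.
CIP gives F = S · g_SGD/g_ILS, so g_SGD/g_ILS = 0.2953/0.29142 = 1.0133141.
The SGD side grows by 1 + 0.0175×2 = 1.035000.
So the ILS growth factor = 1.021401.
(1.021401 − 1)/T = 0.010701, i.e. 1.07%.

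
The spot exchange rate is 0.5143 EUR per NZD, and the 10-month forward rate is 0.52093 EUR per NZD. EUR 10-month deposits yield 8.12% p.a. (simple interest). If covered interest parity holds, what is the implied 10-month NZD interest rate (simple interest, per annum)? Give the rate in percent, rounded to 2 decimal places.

T = 10/12 years.
CIP gives F = S · g_EUR/g_NZD, so g_EUR/g_NZD = 0.52093/0.5143 = 1.0128913.
EUR growth factor: 1 + 0.0812×10/12 = 1.0676667.
That pins the NZD growth at 1.0540783.
(1.0540783 − 1)/T = 0.064894, i.e. 6.49%.

6.49%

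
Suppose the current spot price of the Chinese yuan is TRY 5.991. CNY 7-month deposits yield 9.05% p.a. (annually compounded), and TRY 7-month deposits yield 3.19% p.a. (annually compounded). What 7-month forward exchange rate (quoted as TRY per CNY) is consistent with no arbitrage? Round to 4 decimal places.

5.8010

T = 7/12 years.
Growth of 1 TRY over T: (1 + 0.0319)^(7/12) = 1.0184865.
CNY accumulates by (1 + 0.0905)^(7/12) = 1.0518367.
Forward (TRY per CNY) = 5.991 × 1.0184865 / 1.0518367 = 5.801046.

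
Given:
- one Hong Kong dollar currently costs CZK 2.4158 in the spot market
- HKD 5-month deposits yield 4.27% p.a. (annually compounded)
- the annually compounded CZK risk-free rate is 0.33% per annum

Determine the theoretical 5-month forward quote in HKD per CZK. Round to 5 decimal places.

T = 5/12 years.
CZK accumulates by (1 + 0.0033)^(5/12) = 1.0013737.
Growth of 1 HKD over T: (1 + 0.0427)^(5/12) = 1.0175749.
CIP: F = S · (grow CZK)/(grow HKD) = 2.4158 × 1.0013737/1.0175749 = 2.377337 CZK per HKD.
Invert for HKD per CZK: 1 / 2.377337 = 0.42064.

0.42064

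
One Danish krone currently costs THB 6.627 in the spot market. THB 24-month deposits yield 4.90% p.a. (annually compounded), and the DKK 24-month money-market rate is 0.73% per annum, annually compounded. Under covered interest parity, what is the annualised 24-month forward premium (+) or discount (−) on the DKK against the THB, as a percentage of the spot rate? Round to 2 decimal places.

+4.23%

T = 2 years.
No-arbitrage forward: 6.627 × 1.100401 / 1.0146533 = 7.187044 THB/DKK.
Annualised premium = (F − S)/S × (1/T) = (7.187044 − 6.627)/6.627 ÷ 2 = 4.23%.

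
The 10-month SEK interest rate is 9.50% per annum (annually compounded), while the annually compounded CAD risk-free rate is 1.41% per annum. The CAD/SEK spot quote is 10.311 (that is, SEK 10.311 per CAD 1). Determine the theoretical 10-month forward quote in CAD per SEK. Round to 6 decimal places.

0.090975

T = 10/12 years.
SEK accumulates by (1 + 0.0950)^(10/12) = 1.078562.
Growth of 1 CAD over T: (1 + 0.0141)^(10/12) = 1.0117363.
So F = 10.311 × 1.078562 / 1.0117363 = 10.99205 (SEK/CAD).
Invert for CAD per SEK: 1 / 10.99205 = 0.090975.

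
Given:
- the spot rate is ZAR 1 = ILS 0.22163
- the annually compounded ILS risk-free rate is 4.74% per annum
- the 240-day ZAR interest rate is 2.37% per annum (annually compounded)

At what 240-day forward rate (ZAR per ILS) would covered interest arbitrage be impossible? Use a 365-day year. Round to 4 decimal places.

T = 240/365 years.
ILS growth factor: (1 + 0.0474)^(240/365) = 1.0309194.
ZAR accumulates by (1 + 0.0237)^(240/365) = 1.015521.
So F = 0.22163 × 1.0309194 / 1.015521 = 0.2249906 (ILS/ZAR).
Quoted the other way: 1/0.2249906 = 4.4446 ZAR per ILS.

4.4446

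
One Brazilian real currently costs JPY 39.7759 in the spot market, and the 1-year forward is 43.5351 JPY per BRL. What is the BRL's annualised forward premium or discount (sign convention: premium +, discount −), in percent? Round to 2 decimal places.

+9.45%

T = 1 year.
BRL trades forward at +9.45095% vs spot over the period.
Annualise by dividing by T: 0.0945095 / 1 = 0.094509 → 9.45%.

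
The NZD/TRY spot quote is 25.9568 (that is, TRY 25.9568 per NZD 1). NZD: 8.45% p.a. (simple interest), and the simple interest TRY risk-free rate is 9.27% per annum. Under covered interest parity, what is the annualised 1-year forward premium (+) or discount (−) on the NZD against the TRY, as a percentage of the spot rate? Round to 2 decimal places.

T = 1 year.
No-arbitrage forward: 25.9568 × 1.092700 / 1.084500 = 26.1530617 TRY/NZD.
Annualised premium = (F − S)/S × (1/T) = (26.1530617 − 25.9568)/25.9568 ÷ 1 = 0.76%.

+0.76%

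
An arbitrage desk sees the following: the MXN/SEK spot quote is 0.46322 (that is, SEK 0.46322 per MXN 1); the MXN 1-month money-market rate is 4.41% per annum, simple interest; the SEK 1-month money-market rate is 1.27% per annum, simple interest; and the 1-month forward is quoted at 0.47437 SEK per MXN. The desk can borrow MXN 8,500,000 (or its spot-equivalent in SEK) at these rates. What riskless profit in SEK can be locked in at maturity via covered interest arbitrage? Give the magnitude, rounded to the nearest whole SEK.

T = 1/12 years.
Keep in MXN, deliver into the forward: 8,500,000·1.003675·0.47437 = SEK 4,046,963.13.
Swap to SEK now, deposit: 8,500,000·0.46322·1.001058333 = SEK 3,941,537.05.
The quoted forward overvalues MXN, so borrow SEK, buy MXN at spot, deposit the MXN at 4.41%, and sell the proceeds forward at 0.47437.
Profit = 4,046,963.13 − 3,941,537.05 = SEK 105,426.

SEK 105,426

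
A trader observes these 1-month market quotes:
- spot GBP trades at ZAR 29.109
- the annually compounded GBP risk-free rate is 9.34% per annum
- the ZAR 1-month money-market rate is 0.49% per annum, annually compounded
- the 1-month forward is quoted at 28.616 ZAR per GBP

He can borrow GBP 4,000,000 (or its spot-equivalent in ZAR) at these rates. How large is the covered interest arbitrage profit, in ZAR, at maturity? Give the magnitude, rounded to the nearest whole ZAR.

ZAR 1,164,534

T = 1/12 years.
Route A — deposit GBP, sell forward: 4,000,000 × 1.00746876206 × 28.616 = ZAR 115,318,904.38.
Route B — convert at spot, deposit ZAR: 4,000,000 × 29.109 × 1.00040741915 = ZAR 116,483,438.26.
The quoted forward undervalues GBP, so borrow GBP, convert to ZAR at spot, deposit the ZAR at 0.49%, and buy GBP forward at 28.616 to cover the loan.
The gap between the two covered legs is ZAR 1,164,534.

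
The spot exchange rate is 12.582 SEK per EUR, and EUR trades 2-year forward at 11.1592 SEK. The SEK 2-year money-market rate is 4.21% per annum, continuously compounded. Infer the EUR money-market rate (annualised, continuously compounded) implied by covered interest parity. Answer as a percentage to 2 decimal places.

10.21%

T = 2 years.
By CIP, F/S equals the SEK-to-EUR growth ratio: 11.1592/12.582 = 0.8869178.
SEK growth factor: e^(0.0421×2) = 1.0878464.
So the EUR growth factor = 1.226547.
Take logs: ln 1.226547 / 2 = 0.102101, so 10.21%.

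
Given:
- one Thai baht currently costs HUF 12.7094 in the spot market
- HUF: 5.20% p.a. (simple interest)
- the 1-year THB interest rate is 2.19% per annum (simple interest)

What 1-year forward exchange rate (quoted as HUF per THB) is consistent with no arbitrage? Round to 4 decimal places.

T = 1 year.
HUF growth factor: 1 + 0.0520×1 = 1.052000.
THB growth factor: 1 + 0.0219×1 = 1.021900.
Forward (HUF per THB) = 12.7094 × 1.052000 / 1.021900 = 13.083755.

13.0838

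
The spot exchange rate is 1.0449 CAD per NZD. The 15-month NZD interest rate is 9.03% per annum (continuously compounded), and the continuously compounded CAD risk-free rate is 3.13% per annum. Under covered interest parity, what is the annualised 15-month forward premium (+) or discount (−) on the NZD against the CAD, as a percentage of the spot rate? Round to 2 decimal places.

-5.69%

T = 15/12 years.
CIP forward (CAD per NZD) = 1.0449 × 1.0399005/1.119492 = 0.9706117.
Annualised premium = (F − S)/S × (1/T) = (0.9706117 − 1.0449)/1.0449 ÷ (15/12) = -5.69%.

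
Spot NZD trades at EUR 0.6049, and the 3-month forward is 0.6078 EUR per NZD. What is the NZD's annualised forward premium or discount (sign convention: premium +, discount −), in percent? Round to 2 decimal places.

+1.92%

T = 3/12 years.
NZD trades forward at +0.47942% vs spot over the period.
Per annum: 0.0047942 / (3/12) = 0.019177 = 1.92%.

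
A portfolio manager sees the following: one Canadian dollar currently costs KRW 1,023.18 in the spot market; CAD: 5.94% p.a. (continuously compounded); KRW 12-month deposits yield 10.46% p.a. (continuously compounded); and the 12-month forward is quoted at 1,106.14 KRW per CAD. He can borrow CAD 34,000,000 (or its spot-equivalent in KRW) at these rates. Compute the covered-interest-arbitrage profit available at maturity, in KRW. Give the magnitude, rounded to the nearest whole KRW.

T = 1 year.
Invest the CAD and cover forward: 34,000,000 × 1.06119963571 × 1106.14 = KRW 39,910,402,411.50.
Convert at spot and invest in KRW: 34,000,000 × 1023.18 × 1.110266414957 = KRW 38,624,081,275.49.
The quoted forward overvalues CAD, so borrow KRW, buy CAD at spot, deposit the CAD at 5.94%, and sell the proceeds forward at 1,106.14.
The gap between the two covered legs is KRW 1,286,321,136.

KRW 1,286,321,136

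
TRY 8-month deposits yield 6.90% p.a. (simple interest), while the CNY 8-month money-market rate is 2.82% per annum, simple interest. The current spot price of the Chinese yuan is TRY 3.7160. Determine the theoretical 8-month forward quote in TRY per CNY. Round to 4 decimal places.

3.8152

T = 8/12 years.
Growth of 1 TRY over T: 1 + 0.0690×8/12 = 1.046000.
CNY growth factor: 1 + 0.0282×8/12 = 1.018800.
CIP: F = S · (grow TRY)/(grow CNY) = 3.716 × 1.046000/1.018800 = 3.815210 TRY per CNY.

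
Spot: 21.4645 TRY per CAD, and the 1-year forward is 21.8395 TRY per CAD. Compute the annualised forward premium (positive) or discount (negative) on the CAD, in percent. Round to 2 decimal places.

T = 1 year.
Period premium: (21.8395 − 21.4645)/21.4645 = 0.0174707.
Per annum: 0.0174707 / 1 = 0.017471 = 1.75%.

+1.75%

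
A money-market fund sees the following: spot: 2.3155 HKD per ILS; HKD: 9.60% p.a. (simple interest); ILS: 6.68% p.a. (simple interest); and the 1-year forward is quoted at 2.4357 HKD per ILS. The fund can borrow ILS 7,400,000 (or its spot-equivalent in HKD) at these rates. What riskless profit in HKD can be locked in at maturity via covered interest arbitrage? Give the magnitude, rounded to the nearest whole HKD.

HKD 448,564

T = 1 year.
Invest the ILS and cover forward: 7,400,000 × 1.066800 × 2.4357 = HKD 19,228,195.22.
Convert at spot and invest in HKD: 7,400,000 × 2.3155 × 1.096000 = HKD 18,779,631.20.
The quoted forward overvalues ILS, so borrow HKD, buy ILS at spot, deposit the ILS at 6.68%, and sell the proceeds forward at 2.4357.
The gap between the two covered legs is HKD 448,564.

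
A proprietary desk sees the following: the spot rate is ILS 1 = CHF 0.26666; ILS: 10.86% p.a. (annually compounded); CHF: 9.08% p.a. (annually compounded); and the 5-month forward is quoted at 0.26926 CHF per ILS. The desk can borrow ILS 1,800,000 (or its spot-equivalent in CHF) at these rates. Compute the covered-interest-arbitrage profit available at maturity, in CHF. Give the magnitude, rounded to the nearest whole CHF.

CHF 8,253

T = 5/12 years.
Invest the ILS and cover forward: 1,800,000 × 1.04389351 × 0.26926 = CHF 505,941.78.
Convert at spot and invest in CHF: 1,800,000 × 0.26666 × 1.03687675 = CHF 497,688.40.
The quoted forward overvalues ILS, so borrow CHF, buy ILS at spot, deposit the ILS at 10.86%, and sell the proceeds forward at 0.26926.
Arbitrage profit = |505,941.78 − 497,688.40| = CHF 8,253.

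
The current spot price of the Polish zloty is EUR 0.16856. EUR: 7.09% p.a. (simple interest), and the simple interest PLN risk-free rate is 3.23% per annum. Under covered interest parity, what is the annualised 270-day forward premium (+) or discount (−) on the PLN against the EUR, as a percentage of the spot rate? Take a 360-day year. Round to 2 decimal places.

T = 270/360 years.
F = S · g_EUR/g_PLN = 0.16856 × 1.053175/1.024225 = 0.17332439.
Annualised premium = (F − S)/S × (1/T) = (0.17332439 − 0.16856)/0.16856 ÷ (270/360) = 3.77%.

+3.77%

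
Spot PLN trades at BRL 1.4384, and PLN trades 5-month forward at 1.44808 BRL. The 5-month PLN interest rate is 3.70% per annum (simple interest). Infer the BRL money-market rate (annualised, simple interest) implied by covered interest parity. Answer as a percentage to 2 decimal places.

5.34%

T = 5/12 years.
CIP gives F = S · g_BRL/g_PLN, so g_BRL/g_PLN = 1.44808/1.4384 = 1.0067297.
The PLN side grows by 1 + 0.0370×5/12 = 1.0154167.
That pins the BRL growth at 1.0222501.
(1.0222501 − 1)/T = 0.053400, i.e. 5.34%.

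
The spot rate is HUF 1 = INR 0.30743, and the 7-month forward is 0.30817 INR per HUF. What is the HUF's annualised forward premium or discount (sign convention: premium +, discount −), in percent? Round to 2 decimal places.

T = 7/12 years.
Period premium: (0.30817 − 0.30743)/0.30743 = 0.0024071.
×(1/T) gives 0.41% p.a.

+0.41%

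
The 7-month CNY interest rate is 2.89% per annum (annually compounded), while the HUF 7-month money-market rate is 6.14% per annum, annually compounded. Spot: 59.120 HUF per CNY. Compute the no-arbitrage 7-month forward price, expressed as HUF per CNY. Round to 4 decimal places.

60.2023

T = 7/12 years.
HUF growth factor: (1 + 0.0614)^(7/12) = 1.03537132.
Growth of 1 CNY over T: (1 + 0.0289)^(7/12) = 1.01675819.
Forward (HUF per CNY) = 59.12 × 1.03537132 / 1.01675819 = 60.202271.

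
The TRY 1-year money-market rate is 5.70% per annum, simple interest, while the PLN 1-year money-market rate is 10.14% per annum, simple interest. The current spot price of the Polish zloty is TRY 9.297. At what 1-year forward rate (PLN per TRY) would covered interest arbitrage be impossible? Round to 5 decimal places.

0.11208

T = 1 year.
TRY accumulates by 1 + 0.0570×1 = 1.057000.
PLN accumulates by 1 + 0.1014×1 = 1.101400.
CIP: F = S · (grow TRY)/(grow PLN) = 9.297 × 1.057000/1.101400 = 8.922216 TRY per PLN.
Quoted the other way: 1/8.922216 = 0.11208 PLN per TRY.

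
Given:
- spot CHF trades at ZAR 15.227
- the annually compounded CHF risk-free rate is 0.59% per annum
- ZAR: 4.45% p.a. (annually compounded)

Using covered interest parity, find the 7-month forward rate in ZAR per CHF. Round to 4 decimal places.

T = 7/12 years.
ZAR growth factor: (1 + 0.0445)^(7/12) = 1.0257226.
CHF accumulates by (1 + 0.0059)^(7/12) = 1.00343745.
So F = 15.227 × 1.0257226 / 1.00343745 = 15.565174 (ZAR/CHF).

15.5652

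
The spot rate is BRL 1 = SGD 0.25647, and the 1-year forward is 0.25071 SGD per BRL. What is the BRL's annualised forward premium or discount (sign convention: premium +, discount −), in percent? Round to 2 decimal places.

-2.25%

T = 1 year.
(F − S)/S = (0.25071 − 0.25647)/0.25647 = -0.0224588.
Per annum: -0.0224588 / 1 = -0.022459 = -2.25%.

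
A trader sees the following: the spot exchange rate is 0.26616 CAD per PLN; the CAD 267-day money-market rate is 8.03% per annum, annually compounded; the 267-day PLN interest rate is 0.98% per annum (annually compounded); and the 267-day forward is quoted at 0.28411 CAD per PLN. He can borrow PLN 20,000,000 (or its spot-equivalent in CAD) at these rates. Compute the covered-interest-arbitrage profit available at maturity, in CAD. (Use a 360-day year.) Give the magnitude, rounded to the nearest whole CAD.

CAD 86,403

T = 267/360 years.
Invest the PLN and cover forward: 20,000,000 × 1.00725917 × 0.28411 = CAD 5,723,448.06.
Convert at spot and invest in CAD: 20,000,000 × 0.26616 × 1.058958024 = CAD 5,637,045.35.
The quoted forward overvalues PLN, so borrow CAD, buy PLN at spot, deposit the PLN at 0.98%, and sell the proceeds forward at 0.28411.
Arbitrage profit = |5,723,448.06 − 5,637,045.35| = CAD 86,403.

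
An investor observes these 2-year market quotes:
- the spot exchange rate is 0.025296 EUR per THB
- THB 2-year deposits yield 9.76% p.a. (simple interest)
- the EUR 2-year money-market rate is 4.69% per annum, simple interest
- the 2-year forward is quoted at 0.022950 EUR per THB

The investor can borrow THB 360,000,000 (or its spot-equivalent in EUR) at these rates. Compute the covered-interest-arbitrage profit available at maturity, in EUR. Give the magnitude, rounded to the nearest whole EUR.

EUR 86,013

T = 2 years.
Invest the THB and cover forward: 360,000,000 × 1.195200 × 0.022950 = EUR 9,874,742.40.
Convert at spot and invest in EUR: 360,000,000 × 0.025296 × 1.093800 = EUR 9,960,755.33.
The quoted forward undervalues THB, so borrow THB, convert to EUR at spot, deposit the EUR at 4.69%, and buy THB forward at 0.022950 to cover the loan.
Arbitrage profit = |9,874,742.40 − 9,960,755.33| = EUR 86,013.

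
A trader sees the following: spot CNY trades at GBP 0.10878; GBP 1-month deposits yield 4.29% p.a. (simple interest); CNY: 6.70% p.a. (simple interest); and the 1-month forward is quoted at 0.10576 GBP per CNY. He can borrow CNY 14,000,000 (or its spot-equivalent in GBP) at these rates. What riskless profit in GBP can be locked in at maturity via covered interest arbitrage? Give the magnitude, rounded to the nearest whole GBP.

T = 1/12 years.
Invest the CNY and cover forward: 14,000,000 × 1.005583333 × 0.10576 = GBP 1,488,906.91.
Convert at spot and invest in GBP: 14,000,000 × 0.10878 × 1.003575 = GBP 1,528,364.44.
The quoted forward undervalues CNY, so borrow CNY, convert to GBP at spot, deposit the GBP at 4.29%, and buy CNY forward at 0.10576 to cover the loan.
The gap between the two covered legs is GBP 39,458.

GBP 39,458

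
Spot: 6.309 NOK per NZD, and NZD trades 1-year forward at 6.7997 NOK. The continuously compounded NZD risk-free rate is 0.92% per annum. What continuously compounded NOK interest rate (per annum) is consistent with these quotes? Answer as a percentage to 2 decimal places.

T = 1 year.
CIP gives F = S · g_NOK/g_NZD, so g_NOK/g_NZD = 6.7997/6.309 = 1.0777778.
The NZD side grows by e^(0.0092×1) = 1.0092425.
Hence g_NOK = 1.0877392.
Take logs: ln 1.0877392 / 1 = 0.084101, so 8.41%.

8.41%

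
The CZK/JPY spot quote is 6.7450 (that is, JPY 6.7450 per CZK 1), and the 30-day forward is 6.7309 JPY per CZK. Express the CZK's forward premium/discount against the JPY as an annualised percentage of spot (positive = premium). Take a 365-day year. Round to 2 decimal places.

T = 30/365 years.
Period premium: (6.7309 − 6.745)/6.745 = -0.0020904.
Per annum: -0.0020904 / (30/365) = -0.025433 = -2.54%.

-2.54%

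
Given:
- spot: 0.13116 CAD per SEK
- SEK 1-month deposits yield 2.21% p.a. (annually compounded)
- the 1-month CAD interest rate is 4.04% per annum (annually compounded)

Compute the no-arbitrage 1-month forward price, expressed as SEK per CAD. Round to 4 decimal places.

T = 1/12 years.
CAD growth factor: (1 + 0.0404)^(1/12) = 1.0033059.
SEK growth factor: (1 + 0.0221)^(1/12) = 1.0018233.
CIP: F = S · (grow CAD)/(grow SEK) = 0.13116 × 1.0033059/1.0018233 = 0.1313541 CAD per SEK.
Invert for SEK per CAD: 1 / 0.1313541 = 7.6130.

7.6130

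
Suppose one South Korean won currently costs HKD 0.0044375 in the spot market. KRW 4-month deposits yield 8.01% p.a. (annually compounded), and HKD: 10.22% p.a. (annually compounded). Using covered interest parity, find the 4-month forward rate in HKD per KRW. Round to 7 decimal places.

T = 4/12 years.
Growth of 1 HKD over T: (1 + 0.1022)^(4/12) = 1.0329678.
Growth of 1 KRW over T: (1 + 0.0801)^(4/12) = 1.0260172.
So F = 0.0044375 × 1.0329678 / 1.0260172 = 0.004467561 (HKD/KRW).

0.0044676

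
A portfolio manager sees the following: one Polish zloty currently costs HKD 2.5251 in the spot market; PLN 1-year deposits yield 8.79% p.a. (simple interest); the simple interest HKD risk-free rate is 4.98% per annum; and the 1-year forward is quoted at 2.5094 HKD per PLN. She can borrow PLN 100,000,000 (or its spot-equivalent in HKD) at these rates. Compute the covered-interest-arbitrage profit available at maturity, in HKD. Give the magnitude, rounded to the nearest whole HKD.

T = 1 year.
Keep in PLN, deliver into the forward: 100,000,000·1.087900·2.5094 = HKD 272,997,626.00.
Swap to HKD now, deposit: 100,000,000·2.5251·1.049800 = HKD 265,084,998.00.
The quoted forward overvalues PLN, so borrow HKD, buy PLN at spot, deposit the PLN at 8.79%, and sell the proceeds forward at 2.5094.
Arbitrage profit = |272,997,626.00 − 265,084,998.00| = HKD 7,912,628.

HKD 7,912,628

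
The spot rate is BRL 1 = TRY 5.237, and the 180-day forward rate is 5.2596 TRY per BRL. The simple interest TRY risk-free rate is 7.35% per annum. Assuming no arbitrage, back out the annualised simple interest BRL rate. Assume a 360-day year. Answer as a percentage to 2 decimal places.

6.46%

T = 180/360 years.
F/S = 5.2596/5.237 = 1.0043154 = (growth of TRY) / (growth of BRL).
The TRY side grows by 1 + 0.0735×180/360 = 1.036750.
That pins the BRL growth at 1.0322952.
(1.0322952 − 1)/T = 0.064590, i.e. 6.46%.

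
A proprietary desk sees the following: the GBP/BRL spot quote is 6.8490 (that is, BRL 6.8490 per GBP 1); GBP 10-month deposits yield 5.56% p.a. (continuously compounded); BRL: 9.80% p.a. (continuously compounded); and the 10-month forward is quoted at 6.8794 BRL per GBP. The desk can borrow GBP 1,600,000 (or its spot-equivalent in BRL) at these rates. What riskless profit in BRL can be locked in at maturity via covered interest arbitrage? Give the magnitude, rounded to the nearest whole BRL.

BRL 361,862

T = 10/12 years.
Keep in GBP, deliver into the forward: 1,600,000·1.0474234939·6.8794 = BRL 11,529,032.29.
Swap to BRL now, deposit: 1,600,000·6.8490·1.0850940515 = BRL 11,890,894.65.
The quoted forward undervalues GBP, so borrow GBP, convert to BRL at spot, deposit the BRL at 9.80%, and buy GBP forward at 6.8794 to cover the loan.
Profit = 11,890,894.65 − 11,529,032.29 = BRL 361,862.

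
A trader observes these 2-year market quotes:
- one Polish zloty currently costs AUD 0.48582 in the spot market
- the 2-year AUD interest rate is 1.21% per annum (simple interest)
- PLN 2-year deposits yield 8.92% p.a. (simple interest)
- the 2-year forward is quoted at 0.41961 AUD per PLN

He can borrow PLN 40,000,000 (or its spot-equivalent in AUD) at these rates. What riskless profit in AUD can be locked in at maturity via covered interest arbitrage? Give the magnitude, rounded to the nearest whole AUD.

AUD 124,337

T = 2 years.
Keep in PLN, deliver into the forward: 40,000,000·1.178400·0.41961 = AUD 19,778,736.96.
Swap to AUD now, deposit: 40,000,000·0.48582·1.024200 = AUD 19,903,073.76.
The quoted forward undervalues PLN, so borrow PLN, convert to AUD at spot, deposit the AUD at 1.21%, and buy PLN forward at 0.41961 to cover the loan.
Arbitrage profit = |19,778,736.96 − 19,903,073.76| = AUD 124,337.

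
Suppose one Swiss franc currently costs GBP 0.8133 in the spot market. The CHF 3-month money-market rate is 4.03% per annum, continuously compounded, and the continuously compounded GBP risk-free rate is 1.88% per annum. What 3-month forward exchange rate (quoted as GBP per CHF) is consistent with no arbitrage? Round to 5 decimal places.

0.80894

T = 3/12 years.
GBP growth factor: e^(0.0188×3/12) = 1.0047111.
CHF growth factor: e^(0.0403×3/12) = 1.0101259.
So F = 0.8133 × 1.0047111 / 1.0101259 = 0.8089403 (GBP/CHF).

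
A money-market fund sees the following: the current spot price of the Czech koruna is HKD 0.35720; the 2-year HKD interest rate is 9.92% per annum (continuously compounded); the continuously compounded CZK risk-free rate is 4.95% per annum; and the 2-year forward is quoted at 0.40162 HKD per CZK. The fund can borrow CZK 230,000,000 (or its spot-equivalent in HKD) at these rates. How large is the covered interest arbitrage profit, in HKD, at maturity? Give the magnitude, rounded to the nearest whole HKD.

HKD 1,800,334

T = 2 years.
Keep in CZK, deliver into the forward: 230,000,000·1.1040662996·0.40162 = HKD 101,985,474.67.
Swap to HKD now, deposit: 230,000,000·0.35720·1.2194500763 = HKD 100,185,140.47.
The quoted forward overvalues CZK, so borrow HKD, buy CZK at spot, deposit the CZK at 4.95%, and sell the proceeds forward at 0.40162.
Profit = 101,985,474.67 − 100,185,140.47 = HKD 1,800,334.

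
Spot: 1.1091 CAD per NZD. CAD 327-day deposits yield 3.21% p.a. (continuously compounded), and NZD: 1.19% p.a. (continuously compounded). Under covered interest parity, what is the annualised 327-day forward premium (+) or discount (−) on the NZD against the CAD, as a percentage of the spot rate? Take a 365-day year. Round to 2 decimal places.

+2.04%

T = 327/365 years.
F = S · g_CAD/g_NZD = 1.1091 × 1.0291756/1.0107181 = 1.1293541.
(F − S)/S ÷ T = (1.1293541 − 1.1091)/1.1091/(327/365) = 0.020384 → 2.04%.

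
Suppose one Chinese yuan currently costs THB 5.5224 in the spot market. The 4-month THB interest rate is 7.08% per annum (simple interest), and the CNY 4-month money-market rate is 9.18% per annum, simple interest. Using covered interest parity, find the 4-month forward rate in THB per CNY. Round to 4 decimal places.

5.4849

T = 4/12 years.
Growth of 1 THB over T: 1 + 0.0708×4/12 = 1.023600.
Growth of 1 CNY over T: 1 + 0.0918×4/12 = 1.030600.
Forward (THB per CNY) = 5.5224 × 1.023600 / 1.030600 = 5.484891.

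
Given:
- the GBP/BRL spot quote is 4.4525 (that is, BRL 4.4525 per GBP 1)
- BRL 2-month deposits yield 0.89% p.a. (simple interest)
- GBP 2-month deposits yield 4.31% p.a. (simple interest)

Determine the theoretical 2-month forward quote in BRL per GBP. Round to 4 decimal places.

T = 2/12 years.
BRL accumulates by 1 + 0.0089×2/12 = 1.0014833.
GBP growth factor: 1 + 0.0431×2/12 = 1.0071833.
CIP: F = S · (grow BRL)/(grow GBP) = 4.4525 × 1.0014833/1.0071833 = 4.427302 BRL per GBP.

4.4273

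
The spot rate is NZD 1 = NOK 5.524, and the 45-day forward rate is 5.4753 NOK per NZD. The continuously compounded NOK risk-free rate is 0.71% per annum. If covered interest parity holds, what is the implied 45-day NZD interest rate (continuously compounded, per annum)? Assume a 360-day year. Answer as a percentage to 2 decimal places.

T = 45/360 years.
CIP gives F = S · g_NOK/g_NZD, so g_NOK/g_NZD = 5.4753/5.524 = 0.9911839.
NOK growth factor: e^(0.0071×45/360) = 1.0008879.
That pins the NZD growth at 1.0097903.
Take logs: ln 1.0097903 / (45/360) = 0.077941, so 7.79%.

7.79%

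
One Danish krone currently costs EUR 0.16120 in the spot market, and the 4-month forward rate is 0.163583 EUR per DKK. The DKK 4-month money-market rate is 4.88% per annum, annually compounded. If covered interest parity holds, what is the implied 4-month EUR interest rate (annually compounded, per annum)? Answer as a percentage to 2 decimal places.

9.60%

T = 4/12 years.
CIP gives F = S · g_EUR/g_DKK, so g_EUR/g_DKK = 0.163583/0.1612 = 1.0147829.
DKK growth factor: (1 + 0.0488)^(4/12) = 1.016009.
That pins the EUR growth at 1.0310286.
r = 1.0310286^(12/4) − 1 = 0.096004 → 9.60%.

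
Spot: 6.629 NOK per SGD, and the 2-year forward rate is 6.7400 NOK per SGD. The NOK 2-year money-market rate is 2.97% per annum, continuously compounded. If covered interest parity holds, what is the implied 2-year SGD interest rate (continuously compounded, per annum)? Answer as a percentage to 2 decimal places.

T = 2 years.
CIP gives F = S · g_NOK/g_SGD, so g_NOK/g_SGD = 6.74/6.629 = 1.0167446.
The NOK side grows by e^(0.0297×2) = 1.0611996.
That pins the SGD growth at 1.0437229.
r = ln(1.0437229)/2 = 0.021397 → 2.14%.

2.14%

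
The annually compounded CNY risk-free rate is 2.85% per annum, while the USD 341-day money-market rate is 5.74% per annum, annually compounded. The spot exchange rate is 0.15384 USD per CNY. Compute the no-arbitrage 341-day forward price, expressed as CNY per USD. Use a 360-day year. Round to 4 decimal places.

T = 341/360 years.
Growth of 1 USD over T: (1 + 0.0574)^(341/360) = 1.0542898.
CNY accumulates by (1 + 0.0285)^(341/360) = 1.0269757.
So F = 0.15384 × 1.0542898 / 1.0269757 = 0.1579316 (USD/CNY).
Quoted the other way: 1/0.1579316 = 6.3319 CNY per USD.

6.3319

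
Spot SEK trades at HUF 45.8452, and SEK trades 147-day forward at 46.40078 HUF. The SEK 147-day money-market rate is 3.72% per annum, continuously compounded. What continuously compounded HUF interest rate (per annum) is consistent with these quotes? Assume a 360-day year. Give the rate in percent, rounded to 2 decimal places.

T = 147/360 years.
F/S = 46.40078/45.8452 = 1.0121186 = (growth of HUF) / (growth of SEK).
SEK growth factor: e^(0.0372×147/360) = 1.015306.
So the HUF growth factor = 1.0276101.
r = ln(1.0276101)/(147/360) = 0.066700 → 6.67%.

6.67%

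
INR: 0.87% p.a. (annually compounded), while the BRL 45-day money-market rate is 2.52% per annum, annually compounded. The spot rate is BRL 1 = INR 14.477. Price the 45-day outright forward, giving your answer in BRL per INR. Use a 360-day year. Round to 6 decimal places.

T = 45/360 years.
INR growth factor: (1 + 0.0087)^(45/360) = 1.0010834.
BRL growth factor: (1 + 0.0252)^(45/360) = 1.0031158.
So F = 14.477 × 1.0010834 / 1.0031158 = 14.44767 (INR/BRL).
Invert for BRL per INR: 1 / 14.44767 = 0.069215.

0.069215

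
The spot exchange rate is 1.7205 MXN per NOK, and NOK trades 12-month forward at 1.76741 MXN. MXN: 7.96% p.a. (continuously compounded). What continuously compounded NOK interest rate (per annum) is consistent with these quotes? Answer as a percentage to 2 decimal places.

5.27%

T = 1 year.
F/S = 1.76741/1.7205 = 1.0272653 = (growth of MXN) / (growth of NOK).
MXN growth factor: e^(0.0796×1) = 1.0828538.
That pins the NOK growth at 1.0541131.
r = ln(1.0541131)/1 = 0.052700 → 5.27%.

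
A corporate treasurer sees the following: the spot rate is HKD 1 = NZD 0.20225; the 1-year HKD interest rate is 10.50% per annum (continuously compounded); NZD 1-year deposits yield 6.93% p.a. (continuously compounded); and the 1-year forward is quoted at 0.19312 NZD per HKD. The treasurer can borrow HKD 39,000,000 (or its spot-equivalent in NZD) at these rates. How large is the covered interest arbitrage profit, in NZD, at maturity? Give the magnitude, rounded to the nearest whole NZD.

NZD 88,240

T = 1 year.
Keep in HKD, deliver into the forward: 39,000,000·1.11071061·0.19312 = NZD 8,365,516.89.
Swap to NZD now, deposit: 39,000,000·0.20225·1.071757688 = NZD 8,453,756.70.
The quoted forward undervalues HKD, so borrow HKD, convert to NZD at spot, deposit the NZD at 6.93%, and buy HKD forward at 0.19312 to cover the loan.
Arbitrage profit = |8,365,516.89 − 8,453,756.70| = NZD 88,240.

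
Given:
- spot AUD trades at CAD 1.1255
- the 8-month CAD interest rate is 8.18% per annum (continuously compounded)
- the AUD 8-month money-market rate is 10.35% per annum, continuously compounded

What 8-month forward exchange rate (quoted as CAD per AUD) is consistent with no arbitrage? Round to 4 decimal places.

T = 8/12 years.
CAD growth factor: e^(0.0818×8/12) = 1.0560477.
Growth of 1 AUD over T: e^(0.1035×8/12) = 1.0714362.
CIP: F = S · (grow CAD)/(grow AUD) = 1.1255 × 1.0560477/1.0714362 = 1.109335 CAD per AUD.

1.1093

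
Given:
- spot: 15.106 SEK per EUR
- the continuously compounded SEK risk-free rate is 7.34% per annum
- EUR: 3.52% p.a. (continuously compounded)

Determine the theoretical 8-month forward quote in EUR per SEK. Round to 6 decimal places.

0.064534

T = 8/12 years.
SEK accumulates by e^(0.0734×8/12) = 1.0501503.
EUR growth factor: e^(0.0352×8/12) = 1.0237442.
So F = 15.106 × 1.0501503 / 1.0237442 = 15.49564 (SEK/EUR).
Quoted the other way: 1/15.49564 = 0.064534 EUR per SEK.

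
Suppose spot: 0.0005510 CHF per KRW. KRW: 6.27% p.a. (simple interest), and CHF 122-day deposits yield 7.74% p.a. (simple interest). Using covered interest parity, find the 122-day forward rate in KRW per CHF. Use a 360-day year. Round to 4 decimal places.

1806.0720

T = 122/360 years.
CHF accumulates by 1 + 0.0774×122/360 = 1.026230.
Growth of 1 KRW over T: 1 + 0.0627×122/360 = 1.0212483333.
So F = 0.000551 × 1.026230 / 1.0212483333 = 0.0005536877874 (CHF/KRW).
Invert for KRW per CHF: 1 / 0.0005536877874 = 1806.0720.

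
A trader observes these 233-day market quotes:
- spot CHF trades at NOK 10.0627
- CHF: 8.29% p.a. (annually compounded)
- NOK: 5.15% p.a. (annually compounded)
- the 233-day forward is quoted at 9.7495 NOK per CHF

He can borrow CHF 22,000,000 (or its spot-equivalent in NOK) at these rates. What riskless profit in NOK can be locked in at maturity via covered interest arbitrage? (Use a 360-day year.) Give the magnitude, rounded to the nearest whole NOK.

T = 233/360 years.
Invest the CHF and cover forward: 22,000,000 × 1.05289812223 × 9.7495 = NOK 225,835,065.34.
Convert at spot and invest in NOK: 22,000,000 × 10.0627 × 1.03303598178 = NOK 228,692,885.82.
The quoted forward undervalues CHF, so borrow CHF, convert to NOK at spot, deposit the NOK at 5.15%, and buy CHF forward at 9.7495 to cover the loan.
Arbitrage profit = |225,835,065.34 − 228,692,885.82| = NOK 2,857,820.

NOK 2,857,820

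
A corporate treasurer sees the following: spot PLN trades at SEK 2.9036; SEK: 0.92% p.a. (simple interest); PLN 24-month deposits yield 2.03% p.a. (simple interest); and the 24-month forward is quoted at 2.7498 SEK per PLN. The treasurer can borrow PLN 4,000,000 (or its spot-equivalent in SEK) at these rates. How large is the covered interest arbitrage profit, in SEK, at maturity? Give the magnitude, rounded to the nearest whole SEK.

SEK 382,337

T = 2 years.
Keep in PLN, deliver into the forward: 4,000,000·1.040600·2.7498 = SEK 11,445,767.52.
Swap to SEK now, deposit: 4,000,000·2.9036·1.018400 = SEK 11,828,104.96.
The quoted forward undervalues PLN, so borrow PLN, convert to SEK at spot, deposit the SEK at 0.92%, and buy PLN forward at 2.7498 to cover the loan.
The gap between the two covered legs is SEK 382,337.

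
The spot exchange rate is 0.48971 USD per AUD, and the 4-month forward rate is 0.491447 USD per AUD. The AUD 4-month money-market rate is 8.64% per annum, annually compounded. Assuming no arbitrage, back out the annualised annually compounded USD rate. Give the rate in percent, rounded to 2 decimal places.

9.80%

T = 4/12 years.
CIP gives F = S · g_USD/g_AUD, so g_USD/g_AUD = 0.491447/0.48971 = 1.0035470.
The AUD side grows by (1 + 0.0864)^(4/12) = 1.0280082.
That pins the USD growth at 1.0316545.
r = 1.0316545^(12/4) − 1 = 0.098001 → 9.80%.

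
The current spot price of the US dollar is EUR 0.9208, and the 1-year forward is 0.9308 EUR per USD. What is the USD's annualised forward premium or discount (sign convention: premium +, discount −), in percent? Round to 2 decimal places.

+1.09%

T = 1 year.
(F − S)/S = (0.9308 − 0.9208)/0.9208 = 0.0108601.
Annualise by dividing by T: 0.0108601 / 1 = 0.010860 → 1.09%.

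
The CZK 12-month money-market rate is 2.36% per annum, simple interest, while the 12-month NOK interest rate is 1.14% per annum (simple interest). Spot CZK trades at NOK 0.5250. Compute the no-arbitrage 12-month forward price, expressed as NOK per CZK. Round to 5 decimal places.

0.51874

T = 1 year.
Growth of 1 NOK over T: 1 + 0.0114×1 = 1.011400.
CZK growth factor: 1 + 0.0236×1 = 1.023600.
So F = 0.525 × 1.011400 / 1.023600 = 0.5187427 (NOK/CZK).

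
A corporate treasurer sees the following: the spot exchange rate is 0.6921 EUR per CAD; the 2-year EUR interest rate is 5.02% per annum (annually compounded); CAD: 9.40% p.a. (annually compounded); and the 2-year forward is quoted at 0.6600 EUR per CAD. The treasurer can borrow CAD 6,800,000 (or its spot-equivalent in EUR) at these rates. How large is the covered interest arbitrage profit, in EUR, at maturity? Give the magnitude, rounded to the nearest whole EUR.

EUR 180,749

T = 2 years.
Invest the CAD and cover forward: 6,800,000 × 1.196836 × 0.6600 = EUR 5,371,399.97.
Convert at spot and invest in EUR: 6,800,000 × 0.6921 × 1.10292004 = EUR 5,190,650.53.
The quoted forward overvalues CAD, so borrow EUR, buy CAD at spot, deposit the CAD at 9.40%, and sell the proceeds forward at 0.6600.
Arbitrage profit = |5,371,399.97 − 5,190,650.53| = EUR 180,749.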